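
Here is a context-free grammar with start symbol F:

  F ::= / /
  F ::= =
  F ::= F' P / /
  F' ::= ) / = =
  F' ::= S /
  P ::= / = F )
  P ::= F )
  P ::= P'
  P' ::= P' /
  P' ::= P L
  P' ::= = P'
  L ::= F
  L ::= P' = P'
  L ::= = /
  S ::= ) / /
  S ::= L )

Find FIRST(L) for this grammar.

From L ::= F: add FIRST(F) = { ), /, = }.
From L ::= P' = P': add FIRST(P') = { ), /, = }.
L ::= = / contributes {=}.
Union: FIRST(L) = { ), /, = }.

{ ), /, = }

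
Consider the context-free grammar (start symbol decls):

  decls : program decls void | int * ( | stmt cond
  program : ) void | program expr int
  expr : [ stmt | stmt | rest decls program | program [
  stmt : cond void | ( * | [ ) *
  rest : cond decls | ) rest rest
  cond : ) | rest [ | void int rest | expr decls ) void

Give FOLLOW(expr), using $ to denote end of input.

{ (, ), [, int, void }

In program : program expr int: add FIRST(int) = { int }.
In cond : expr decls ) void: add FIRST(decls ) void) = { (, ), [, int, void }.
Union: FOLLOW(expr) = { (, ), [, int, void }.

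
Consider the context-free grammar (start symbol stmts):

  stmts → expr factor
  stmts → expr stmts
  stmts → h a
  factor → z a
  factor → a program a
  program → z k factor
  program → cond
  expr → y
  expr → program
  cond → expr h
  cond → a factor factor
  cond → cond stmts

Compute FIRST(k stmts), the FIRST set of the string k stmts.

{ k }

k is a terminal; add {k} and stop.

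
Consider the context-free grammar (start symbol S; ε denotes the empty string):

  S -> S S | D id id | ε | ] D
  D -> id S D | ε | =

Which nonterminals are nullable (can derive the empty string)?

Directly nullable (have an ε-production): S, D.

{ D, S }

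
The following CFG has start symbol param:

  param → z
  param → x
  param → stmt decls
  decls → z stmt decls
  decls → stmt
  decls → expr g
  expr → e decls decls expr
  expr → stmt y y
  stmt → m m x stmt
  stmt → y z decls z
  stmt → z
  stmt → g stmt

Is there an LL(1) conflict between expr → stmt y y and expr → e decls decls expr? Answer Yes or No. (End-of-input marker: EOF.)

FIRST(stmt y y) = { g, m, y, z } and FIRST(e decls decls expr) = { e }.
The FIRST sets are disjoint and neither alternative is nullable — no conflict.

No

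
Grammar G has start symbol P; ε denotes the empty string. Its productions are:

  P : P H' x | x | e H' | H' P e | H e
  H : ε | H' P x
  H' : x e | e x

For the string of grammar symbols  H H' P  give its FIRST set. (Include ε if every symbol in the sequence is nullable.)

{ e, x }

Add FIRST(H)\{ε} = { e, x }; H is nullable, continue.
Add FIRST(H') = { e, x }; H' is not nullable, stop.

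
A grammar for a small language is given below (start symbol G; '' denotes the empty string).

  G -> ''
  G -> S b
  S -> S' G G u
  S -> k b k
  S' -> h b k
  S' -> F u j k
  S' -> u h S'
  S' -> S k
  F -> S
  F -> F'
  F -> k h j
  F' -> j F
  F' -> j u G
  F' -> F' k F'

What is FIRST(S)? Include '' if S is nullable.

{ h, j, k, u }

From S -> S' G G u: add FIRST(S') = { h, j, k, u }.
S -> k b k contributes {k}.
Union: FIRST(S) = { h, j, k, u }.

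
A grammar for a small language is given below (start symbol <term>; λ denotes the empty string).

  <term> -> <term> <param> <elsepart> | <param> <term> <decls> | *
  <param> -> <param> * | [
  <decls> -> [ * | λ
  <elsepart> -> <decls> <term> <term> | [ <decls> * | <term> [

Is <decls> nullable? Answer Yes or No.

Yes

<decls> has an λ-production, so <decls> ⇒ λ.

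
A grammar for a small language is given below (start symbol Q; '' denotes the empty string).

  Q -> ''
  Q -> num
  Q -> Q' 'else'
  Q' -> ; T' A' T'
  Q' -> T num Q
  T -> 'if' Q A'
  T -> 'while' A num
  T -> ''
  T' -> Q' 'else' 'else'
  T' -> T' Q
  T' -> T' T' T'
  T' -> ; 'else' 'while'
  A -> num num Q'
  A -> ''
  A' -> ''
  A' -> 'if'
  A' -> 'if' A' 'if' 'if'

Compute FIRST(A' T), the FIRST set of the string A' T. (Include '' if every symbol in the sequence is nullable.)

{ 'if', 'while', '' }

Add FIRST(A')\{''} = { 'if' }; A' is nullable, continue.
Add FIRST(T)\{''} = { 'if', 'while' }; T is nullable, continue.
Every symbol is nullable, so include ''.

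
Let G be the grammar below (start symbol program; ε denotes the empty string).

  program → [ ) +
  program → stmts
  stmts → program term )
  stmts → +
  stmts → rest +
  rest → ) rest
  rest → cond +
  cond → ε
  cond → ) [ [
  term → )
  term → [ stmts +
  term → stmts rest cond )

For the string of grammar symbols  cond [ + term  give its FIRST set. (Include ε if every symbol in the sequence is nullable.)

{ ), [ }

Add FIRST(cond)\{ε} = { ) }; cond is nullable, continue.
[ is a terminal; add {[} and stop.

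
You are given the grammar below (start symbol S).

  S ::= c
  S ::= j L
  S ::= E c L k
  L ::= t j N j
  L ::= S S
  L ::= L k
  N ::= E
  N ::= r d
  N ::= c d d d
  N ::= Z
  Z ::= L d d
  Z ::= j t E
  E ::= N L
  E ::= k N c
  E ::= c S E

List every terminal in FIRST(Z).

{ c, j, k, r, t }

From Z ::= L d d: add FIRST(L) = { c, j, k, r, t }.
Z ::= j t E contributes {j}.
Union: FIRST(Z) = { c, j, k, r, t }.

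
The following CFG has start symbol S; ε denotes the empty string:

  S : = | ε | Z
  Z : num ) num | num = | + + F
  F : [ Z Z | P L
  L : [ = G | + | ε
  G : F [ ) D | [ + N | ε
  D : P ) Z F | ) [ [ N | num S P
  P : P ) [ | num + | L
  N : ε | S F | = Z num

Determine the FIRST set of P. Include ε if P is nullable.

From P : P ) [: P nullable, take FIRST(P) ∪ {)} = { ), +, [, num }.
P : num + contributes {num}.
From P : L: add FIRST(L) = { +, [, ε } (including ε since L is nullable).
Union: FIRST(P) = { ), +, [, num, ε }.

{ ), +, [, num, ε }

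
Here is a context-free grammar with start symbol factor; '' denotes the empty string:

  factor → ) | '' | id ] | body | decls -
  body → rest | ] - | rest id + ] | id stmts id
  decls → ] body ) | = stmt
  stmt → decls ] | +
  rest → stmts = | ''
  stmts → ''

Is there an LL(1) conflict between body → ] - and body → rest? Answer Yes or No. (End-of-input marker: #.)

No

FIRST(] -) = { ] } and FIRST(rest) = { =, '' }.
The second is nullable but FOLLOW(body) = { #, ) } is disjoint from FIRST of the first.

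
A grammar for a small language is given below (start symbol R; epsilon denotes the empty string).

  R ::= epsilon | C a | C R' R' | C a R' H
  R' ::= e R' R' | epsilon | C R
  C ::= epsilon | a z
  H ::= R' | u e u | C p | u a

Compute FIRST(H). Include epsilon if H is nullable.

{ a, e, p, u, epsilon }

From H ::= R': add FIRST(R') = { a, e, epsilon } (including epsilon since R' is nullable).
H ::= u e u contributes {u}.
From H ::= C p: C nullable, take FIRST(C) ∪ {p} = { a, p }.
H ::= u a contributes {u}.
Union: FIRST(H) = { a, e, p, u, epsilon }.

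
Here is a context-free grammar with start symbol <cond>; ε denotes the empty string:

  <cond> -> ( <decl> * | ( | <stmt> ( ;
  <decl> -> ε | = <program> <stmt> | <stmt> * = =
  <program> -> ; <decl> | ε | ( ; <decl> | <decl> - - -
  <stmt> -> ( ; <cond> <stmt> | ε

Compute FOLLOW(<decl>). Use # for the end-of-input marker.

In <cond> -> ( <decl> *: add FIRST(*) = { * }.
In <program> -> ; <decl>: <decl> is at the end, add FOLLOW(<program>) = { (, *, - }.
In <program> -> ( ; <decl>: <decl> is at the end, add FOLLOW(<program>) = { (, *, - }.
In <program> -> <decl> - - -: add FIRST(- - -) = { - }.
Union: FOLLOW(<decl>) = { (, *, - }.

{ (, *, - }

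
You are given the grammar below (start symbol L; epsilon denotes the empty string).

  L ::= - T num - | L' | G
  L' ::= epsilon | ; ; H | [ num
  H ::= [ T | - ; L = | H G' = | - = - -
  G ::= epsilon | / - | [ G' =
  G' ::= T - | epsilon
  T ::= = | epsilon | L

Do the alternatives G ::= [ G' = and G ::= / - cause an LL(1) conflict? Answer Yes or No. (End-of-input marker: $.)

FIRST([ G' =) = { [ } and FIRST(/ -) = { / }.
The FIRST sets are disjoint and neither alternative is nullable — no conflict.

No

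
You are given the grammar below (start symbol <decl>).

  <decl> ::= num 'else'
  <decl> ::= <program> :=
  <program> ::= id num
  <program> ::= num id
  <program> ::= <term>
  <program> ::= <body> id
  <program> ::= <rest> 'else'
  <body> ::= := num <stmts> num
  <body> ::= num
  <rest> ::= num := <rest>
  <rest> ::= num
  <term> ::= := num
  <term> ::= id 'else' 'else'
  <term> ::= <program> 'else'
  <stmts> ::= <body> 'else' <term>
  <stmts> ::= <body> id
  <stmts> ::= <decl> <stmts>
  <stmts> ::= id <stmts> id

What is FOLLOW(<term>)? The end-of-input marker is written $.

In <program> ::= <term>: <term> is at the end, add FOLLOW(<program>) = { 'else', := }.
In <stmts> ::= <body> 'else' <term>: <term> is at the end, add FOLLOW(<stmts>) = { id, num }.
Union: FOLLOW(<term>) = { 'else', :=, id, num }.

{ 'else', :=, id, num }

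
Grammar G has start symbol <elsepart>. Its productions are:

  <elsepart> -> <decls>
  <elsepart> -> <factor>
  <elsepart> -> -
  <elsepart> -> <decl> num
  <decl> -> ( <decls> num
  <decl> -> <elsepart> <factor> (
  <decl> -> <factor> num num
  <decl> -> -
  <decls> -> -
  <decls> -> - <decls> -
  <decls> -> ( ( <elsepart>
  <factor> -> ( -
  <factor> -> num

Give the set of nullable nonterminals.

No nonterminal has an empty production or an RHS whose symbols are all nullable.

{ } (none)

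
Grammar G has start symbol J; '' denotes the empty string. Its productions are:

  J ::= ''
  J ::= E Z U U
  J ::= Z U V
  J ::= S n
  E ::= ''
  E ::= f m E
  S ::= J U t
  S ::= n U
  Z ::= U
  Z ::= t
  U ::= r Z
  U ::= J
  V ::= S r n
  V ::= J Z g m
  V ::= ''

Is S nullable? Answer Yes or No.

No

Nullable nonterminals: E, J, U, V, Z.
No production of S has an RHS whose symbols are all nullable, so S is not nullable.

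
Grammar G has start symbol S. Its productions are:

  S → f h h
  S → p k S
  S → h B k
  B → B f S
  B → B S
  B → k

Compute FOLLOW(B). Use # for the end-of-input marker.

In S → h B k: add FIRST(k) = { k }.
In B → B f S: add FIRST(f S) = { f }.
In B → B S: add FIRST(S) = { f, h, p }.
Union: FOLLOW(B) = { f, h, k, p }.

{ f, h, k, p }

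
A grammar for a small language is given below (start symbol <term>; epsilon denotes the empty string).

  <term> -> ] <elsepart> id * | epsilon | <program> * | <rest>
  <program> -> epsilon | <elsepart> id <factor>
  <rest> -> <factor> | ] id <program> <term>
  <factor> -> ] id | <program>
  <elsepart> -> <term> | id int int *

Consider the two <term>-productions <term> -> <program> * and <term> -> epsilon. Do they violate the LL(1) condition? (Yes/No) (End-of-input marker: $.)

Yes

FIRST(<program> *) = { *, ], id } and FIRST(epsilon) = { epsilon }.
The second alternative is nullable and FOLLOW(<term>) = { $, id } shares id with FIRST of the first — conflict.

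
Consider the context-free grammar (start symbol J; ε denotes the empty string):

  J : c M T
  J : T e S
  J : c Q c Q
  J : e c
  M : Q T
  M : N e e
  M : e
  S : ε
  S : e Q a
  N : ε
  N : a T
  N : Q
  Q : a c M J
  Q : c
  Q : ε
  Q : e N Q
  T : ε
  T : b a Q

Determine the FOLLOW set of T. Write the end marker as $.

{ $, a, b, c, e }

In J : c M T: T is at the end, add FOLLOW(J) = { $, a, b, c, e }.
In J : T e S: add FIRST(e S) = { e }.
In M : Q T: T is at the end, add FOLLOW(M) = { $, a, b, c, e }.
In N : a T: T is at the end, add FOLLOW(N) = { $, a, b, c, e }.
Union: FOLLOW(T) = { $, a, b, c, e }.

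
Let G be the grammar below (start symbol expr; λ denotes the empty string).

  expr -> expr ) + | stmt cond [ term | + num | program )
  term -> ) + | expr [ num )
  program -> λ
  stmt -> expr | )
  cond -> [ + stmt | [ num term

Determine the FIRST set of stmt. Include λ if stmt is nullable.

From stmt -> expr: add FIRST(expr) = { ), + }.
stmt -> ) contributes {)}.
Union: FIRST(stmt) = { ), + }.

{ ), + }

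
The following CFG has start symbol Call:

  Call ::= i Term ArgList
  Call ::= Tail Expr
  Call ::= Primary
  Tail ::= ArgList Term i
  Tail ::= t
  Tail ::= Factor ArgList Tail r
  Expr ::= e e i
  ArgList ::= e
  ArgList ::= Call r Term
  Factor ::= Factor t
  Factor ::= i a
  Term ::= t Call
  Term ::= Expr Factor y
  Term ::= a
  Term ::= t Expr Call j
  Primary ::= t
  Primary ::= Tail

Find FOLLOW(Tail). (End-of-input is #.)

In Call ::= Tail Expr: add FIRST(Expr) = { e }.
In Tail ::= Factor ArgList Tail r: add FIRST(r) = { r }.
In Primary ::= Tail: Tail is at the end, add FOLLOW(Primary) = { #, a, e, i, j, r, t }.
Union: FOLLOW(Tail) = { #, a, e, i, j, r, t }.

{ #, a, e, i, j, r, t }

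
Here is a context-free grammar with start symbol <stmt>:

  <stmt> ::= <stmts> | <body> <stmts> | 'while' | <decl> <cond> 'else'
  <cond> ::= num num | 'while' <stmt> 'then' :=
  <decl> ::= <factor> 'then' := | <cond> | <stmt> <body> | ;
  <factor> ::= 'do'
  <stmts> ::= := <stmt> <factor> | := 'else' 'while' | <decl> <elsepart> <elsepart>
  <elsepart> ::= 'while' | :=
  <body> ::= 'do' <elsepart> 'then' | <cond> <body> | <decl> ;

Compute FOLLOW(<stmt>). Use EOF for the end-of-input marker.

{ EOF, 'do', 'then', 'while', :=, ;, num }

<stmt> is the start symbol, so EOF ∈ FOLLOW(<stmt>).
In <cond> ::= 'while' <stmt> 'then' :=: add FIRST('then' :=) = { 'then' }.
In <decl> ::= <stmt> <body>: add FIRST(<body>) = { 'do', 'while', :=, ;, num }.
In <stmts> ::= := <stmt> <factor>: add FIRST(<factor>) = { 'do' }.
Union: FOLLOW(<stmt>) = { EOF, 'do', 'then', 'while', :=, ;, num }.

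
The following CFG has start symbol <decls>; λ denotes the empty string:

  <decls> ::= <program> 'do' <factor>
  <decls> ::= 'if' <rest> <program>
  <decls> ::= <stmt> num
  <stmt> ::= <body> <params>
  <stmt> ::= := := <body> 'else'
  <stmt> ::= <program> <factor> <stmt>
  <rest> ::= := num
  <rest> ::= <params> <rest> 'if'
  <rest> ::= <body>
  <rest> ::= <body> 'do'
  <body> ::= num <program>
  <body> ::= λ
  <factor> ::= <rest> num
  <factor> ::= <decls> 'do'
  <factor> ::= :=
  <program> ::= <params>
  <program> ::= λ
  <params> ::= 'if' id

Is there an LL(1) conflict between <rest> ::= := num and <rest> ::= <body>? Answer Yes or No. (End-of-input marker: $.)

No

FIRST(:= num) = { := } and FIRST(<body>) = { num, λ }.
The second is nullable but FOLLOW(<rest>) = { $, 'do', 'if', num } is disjoint from FIRST of the first.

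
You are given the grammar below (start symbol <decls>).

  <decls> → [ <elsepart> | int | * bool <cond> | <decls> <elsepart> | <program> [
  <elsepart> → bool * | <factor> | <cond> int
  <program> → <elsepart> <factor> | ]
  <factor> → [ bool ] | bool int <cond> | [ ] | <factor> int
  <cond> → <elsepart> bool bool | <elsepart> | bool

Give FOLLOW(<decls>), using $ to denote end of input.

{ $, [, bool }

<decls> is the start symbol, so $ ∈ FOLLOW(<decls>).
In <decls> → <decls> <elsepart>: add FIRST(<elsepart>) = { [, bool }.
Union: FOLLOW(<decls>) = { $, [, bool }.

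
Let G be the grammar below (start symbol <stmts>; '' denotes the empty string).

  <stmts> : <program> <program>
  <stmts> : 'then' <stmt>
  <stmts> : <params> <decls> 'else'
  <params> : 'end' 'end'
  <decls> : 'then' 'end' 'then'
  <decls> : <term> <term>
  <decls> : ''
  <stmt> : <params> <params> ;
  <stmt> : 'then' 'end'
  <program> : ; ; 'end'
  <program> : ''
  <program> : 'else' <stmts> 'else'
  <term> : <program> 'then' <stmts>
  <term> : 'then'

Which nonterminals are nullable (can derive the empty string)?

{ <decls>, <program>, <stmts> }

Directly nullable (have an ''-production): <decls>, <program>.
<stmts> : <program> <program> with every symbol nullable, so <stmts> is nullable.
No other nonterminal has a production whose RHS symbols are all nullable.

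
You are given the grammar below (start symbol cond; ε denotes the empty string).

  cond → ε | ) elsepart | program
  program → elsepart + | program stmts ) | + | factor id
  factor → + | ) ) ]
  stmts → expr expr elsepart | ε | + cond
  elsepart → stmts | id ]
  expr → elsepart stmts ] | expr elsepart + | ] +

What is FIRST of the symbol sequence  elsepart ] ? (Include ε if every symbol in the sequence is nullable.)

Add FIRST(elsepart)\{ε} = { +, ], id }; elsepart is nullable, continue.
] is a terminal; add {]} and stop.

{ +, ], id }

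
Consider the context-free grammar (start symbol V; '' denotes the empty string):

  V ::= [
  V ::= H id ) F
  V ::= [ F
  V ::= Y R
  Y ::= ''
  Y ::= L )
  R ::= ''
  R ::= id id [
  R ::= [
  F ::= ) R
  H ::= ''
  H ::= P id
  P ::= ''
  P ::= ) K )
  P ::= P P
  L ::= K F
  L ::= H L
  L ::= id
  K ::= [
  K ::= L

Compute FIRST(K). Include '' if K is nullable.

{ ), [, id }

K ::= [ contributes {[}.
From K ::= L: add FIRST(L) = { ), [, id }.
Union: FIRST(K) = { ), [, id }.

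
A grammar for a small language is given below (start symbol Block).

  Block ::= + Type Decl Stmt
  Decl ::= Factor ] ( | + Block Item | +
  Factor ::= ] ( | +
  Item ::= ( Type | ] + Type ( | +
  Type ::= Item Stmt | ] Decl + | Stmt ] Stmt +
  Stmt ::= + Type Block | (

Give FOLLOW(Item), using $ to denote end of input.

{ (, + }

In Decl ::= + Block Item: Item is at the end, add FOLLOW(Decl) = { (, + }.
In Type ::= Item Stmt: add FIRST(Stmt) = { (, + }.
Union: FOLLOW(Item) = { (, + }.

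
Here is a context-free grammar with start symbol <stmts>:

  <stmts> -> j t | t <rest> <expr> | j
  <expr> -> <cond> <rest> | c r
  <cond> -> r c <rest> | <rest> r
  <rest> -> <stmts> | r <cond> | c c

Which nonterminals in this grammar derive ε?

No nonterminal has an empty production or an RHS whose symbols are all nullable.

{ } (none)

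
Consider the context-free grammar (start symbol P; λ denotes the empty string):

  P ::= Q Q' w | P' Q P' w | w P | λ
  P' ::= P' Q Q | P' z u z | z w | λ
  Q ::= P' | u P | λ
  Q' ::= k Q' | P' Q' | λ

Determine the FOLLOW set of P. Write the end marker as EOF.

{ EOF, k, u, w, z }

P is the start symbol, so EOF ∈ FOLLOW(P).
In P ::= w P: P is at the end, add FOLLOW(P) = { EOF, k, u, w, z }.
In Q ::= u P: P is at the end, add FOLLOW(Q) = { k, u, w, z }.
Union: FOLLOW(P) = { EOF, k, u, w, z }.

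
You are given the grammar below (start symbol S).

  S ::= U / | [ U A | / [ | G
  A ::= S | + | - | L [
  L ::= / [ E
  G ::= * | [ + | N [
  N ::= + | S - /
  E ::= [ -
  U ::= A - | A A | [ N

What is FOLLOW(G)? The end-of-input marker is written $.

{ $, *, +, -, /, [ }

In S ::= G: G is at the end, add FOLLOW(S) = { $, *, +, -, /, [ }.
Union: FOLLOW(G) = { $, *, +, -, /, [ }.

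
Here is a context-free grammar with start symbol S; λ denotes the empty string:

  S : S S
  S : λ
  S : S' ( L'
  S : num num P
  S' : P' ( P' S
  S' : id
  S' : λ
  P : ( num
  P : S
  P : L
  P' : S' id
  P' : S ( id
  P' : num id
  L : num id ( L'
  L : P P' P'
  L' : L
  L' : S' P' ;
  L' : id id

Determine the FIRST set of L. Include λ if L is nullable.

L : num id ( L' contributes {num}.
From L : P P' P': P nullable, take FIRST(P) ∪ FIRST(P') = { (, id, num }.
Union: FIRST(L) = { (, id, num }.

{ (, id, num }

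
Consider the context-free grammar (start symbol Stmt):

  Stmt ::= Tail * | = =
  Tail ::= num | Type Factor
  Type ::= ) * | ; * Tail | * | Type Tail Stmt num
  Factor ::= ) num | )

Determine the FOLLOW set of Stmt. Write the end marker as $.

Stmt is the start symbol, so $ ∈ FOLLOW(Stmt).
In Type ::= Type Tail Stmt num: add FIRST(num) = { num }.
Union: FOLLOW(Stmt) = { $, num }.

{ $, num }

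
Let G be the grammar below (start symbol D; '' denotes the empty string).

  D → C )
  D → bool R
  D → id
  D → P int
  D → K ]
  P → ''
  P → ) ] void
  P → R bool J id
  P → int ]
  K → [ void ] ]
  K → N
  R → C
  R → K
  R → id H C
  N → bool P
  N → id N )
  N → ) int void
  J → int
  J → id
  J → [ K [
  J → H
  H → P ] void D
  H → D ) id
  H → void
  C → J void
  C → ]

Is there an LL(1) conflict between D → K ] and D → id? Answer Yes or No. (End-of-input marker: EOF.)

FIRST(K ]) = { ), [, bool, id } and FIRST(id) = { id }.
Both contain id, so the two alternatives are not disjoint — LL(1) conflict.

Yes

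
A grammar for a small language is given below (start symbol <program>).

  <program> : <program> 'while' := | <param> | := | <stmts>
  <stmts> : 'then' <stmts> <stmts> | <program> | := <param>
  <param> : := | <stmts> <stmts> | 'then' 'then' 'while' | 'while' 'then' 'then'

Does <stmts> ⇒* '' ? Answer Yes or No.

No

No nonterminal in this grammar is nullable.
No production of <stmts> has an RHS whose symbols are all nullable, so <stmts> is not nullable.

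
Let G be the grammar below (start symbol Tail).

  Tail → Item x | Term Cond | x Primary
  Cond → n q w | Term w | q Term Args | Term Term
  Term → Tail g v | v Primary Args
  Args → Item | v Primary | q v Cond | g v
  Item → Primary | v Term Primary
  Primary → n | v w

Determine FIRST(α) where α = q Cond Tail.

{ q }

q is a terminal; add {q} and stop.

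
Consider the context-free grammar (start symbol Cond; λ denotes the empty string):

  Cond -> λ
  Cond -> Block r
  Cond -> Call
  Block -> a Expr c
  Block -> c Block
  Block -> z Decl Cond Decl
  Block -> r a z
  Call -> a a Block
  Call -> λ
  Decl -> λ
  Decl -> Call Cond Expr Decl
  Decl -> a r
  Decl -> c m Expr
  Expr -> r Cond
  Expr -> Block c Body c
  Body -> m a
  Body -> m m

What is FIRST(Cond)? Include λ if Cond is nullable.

Cond -> λ contributes λ.
From Cond -> Block r: add FIRST(Block) = { a, c, r, z }.
From Cond -> Call: add FIRST(Call) = { a, λ } (including λ since Call is nullable).
Union: FIRST(Cond) = { a, c, r, z, λ }.

{ a, c, r, z, λ }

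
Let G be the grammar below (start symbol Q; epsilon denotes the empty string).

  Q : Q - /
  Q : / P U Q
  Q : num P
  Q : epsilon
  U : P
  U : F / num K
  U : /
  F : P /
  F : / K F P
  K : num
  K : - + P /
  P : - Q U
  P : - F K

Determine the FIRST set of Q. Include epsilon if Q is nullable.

From Q : Q - /: Q nullable, take FIRST(Q) ∪ {-} = { -, /, num }.
Q : / P U Q contributes {/}.
Q : num P contributes {num}.
Q : epsilon contributes epsilon.
Union: FIRST(Q) = { -, /, num, epsilon }.

{ -, /, num, epsilon }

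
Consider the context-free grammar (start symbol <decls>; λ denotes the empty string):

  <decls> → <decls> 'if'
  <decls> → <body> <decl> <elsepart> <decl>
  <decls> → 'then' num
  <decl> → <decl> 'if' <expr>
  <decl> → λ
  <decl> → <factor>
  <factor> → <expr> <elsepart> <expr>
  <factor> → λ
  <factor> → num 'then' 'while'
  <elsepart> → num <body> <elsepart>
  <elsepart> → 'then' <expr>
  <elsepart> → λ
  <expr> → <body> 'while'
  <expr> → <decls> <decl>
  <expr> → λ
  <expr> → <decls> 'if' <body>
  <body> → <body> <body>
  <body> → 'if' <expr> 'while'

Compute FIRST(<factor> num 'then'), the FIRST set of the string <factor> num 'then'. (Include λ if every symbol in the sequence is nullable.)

{ 'if', 'then', num }

Add FIRST(<factor>)\{λ} = { 'if', 'then', num }; <factor> is nullable, continue.
num is a terminal; add {num} and stop.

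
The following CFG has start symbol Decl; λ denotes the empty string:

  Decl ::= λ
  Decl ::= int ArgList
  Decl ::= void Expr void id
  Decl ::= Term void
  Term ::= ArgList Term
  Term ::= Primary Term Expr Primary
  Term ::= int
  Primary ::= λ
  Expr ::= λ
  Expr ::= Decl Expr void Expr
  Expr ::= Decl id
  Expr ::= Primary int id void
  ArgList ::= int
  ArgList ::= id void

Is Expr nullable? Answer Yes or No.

Yes

Expr has an λ-production, so Expr ⇒ λ.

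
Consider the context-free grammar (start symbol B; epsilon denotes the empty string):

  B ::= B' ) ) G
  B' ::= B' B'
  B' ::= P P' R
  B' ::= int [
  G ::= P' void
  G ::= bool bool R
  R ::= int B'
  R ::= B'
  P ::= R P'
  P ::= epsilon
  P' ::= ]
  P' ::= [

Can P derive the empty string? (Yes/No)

Yes

P has an epsilon-production, so P ⇒ epsilon.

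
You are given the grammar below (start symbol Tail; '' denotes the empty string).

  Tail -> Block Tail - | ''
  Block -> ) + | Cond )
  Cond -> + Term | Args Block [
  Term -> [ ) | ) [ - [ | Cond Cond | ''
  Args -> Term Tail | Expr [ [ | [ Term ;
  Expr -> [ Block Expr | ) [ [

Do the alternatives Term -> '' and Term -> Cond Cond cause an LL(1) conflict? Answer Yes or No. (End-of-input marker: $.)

FIRST('') = { '' } and FIRST(Cond Cond) = { ), +, [ }.
The first alternative is nullable and FOLLOW(Term) = { ), +, ;, [ } shares ) with FIRST of the second — conflict.

Yes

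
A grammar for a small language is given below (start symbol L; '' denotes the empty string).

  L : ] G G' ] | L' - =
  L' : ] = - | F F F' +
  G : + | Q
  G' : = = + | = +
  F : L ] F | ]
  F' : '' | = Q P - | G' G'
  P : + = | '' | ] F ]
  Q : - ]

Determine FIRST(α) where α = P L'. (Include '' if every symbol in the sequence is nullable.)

Add FIRST(P)\{''} = { +, ] }; P is nullable, continue.
Add FIRST(L') = { ] }; L' is not nullable, stop.

{ +, ] }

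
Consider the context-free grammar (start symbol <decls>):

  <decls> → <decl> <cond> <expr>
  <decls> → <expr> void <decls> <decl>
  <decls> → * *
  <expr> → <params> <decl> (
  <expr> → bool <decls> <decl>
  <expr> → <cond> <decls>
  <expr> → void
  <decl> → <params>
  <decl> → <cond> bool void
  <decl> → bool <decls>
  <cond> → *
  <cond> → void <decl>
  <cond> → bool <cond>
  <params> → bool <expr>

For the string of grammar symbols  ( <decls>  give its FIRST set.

{ ( }

( is a terminal; add {(} and stop.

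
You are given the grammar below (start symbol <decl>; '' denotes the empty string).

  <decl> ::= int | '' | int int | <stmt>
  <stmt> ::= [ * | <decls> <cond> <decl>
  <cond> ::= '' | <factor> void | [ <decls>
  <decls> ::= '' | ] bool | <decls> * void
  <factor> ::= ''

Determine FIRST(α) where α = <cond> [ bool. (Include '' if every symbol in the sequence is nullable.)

Add FIRST(<cond>)\{''} = { [, void }; <cond> is nullable, continue.
[ is a terminal; add {[} and stop.

{ [, void }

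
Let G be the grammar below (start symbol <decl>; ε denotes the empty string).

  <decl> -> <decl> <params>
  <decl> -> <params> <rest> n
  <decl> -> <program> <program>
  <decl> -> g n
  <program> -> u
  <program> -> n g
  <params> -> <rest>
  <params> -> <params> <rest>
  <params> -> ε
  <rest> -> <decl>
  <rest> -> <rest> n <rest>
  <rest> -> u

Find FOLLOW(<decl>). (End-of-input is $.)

{ $, g, n, u }

<decl> is the start symbol, so $ ∈ FOLLOW(<decl>).
In <decl> -> <decl> <params>: add FIRST(<params>)\{ε} = { g, n, u }.
  Since <params> is nullable, also add FOLLOW(<decl>) = { $, g, n, u }.
In <rest> -> <decl>: <decl> is at the end, add FOLLOW(<rest>) = { $, g, n, u }.
Union: FOLLOW(<decl>) = { $, g, n, u }.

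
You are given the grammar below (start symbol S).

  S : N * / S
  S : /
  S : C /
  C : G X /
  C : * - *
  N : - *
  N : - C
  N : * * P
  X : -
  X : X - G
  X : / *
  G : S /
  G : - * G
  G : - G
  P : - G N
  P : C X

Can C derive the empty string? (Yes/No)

No

No nonterminal in this grammar is nullable.
No production of C has an RHS whose symbols are all nullable, so C is not nullable.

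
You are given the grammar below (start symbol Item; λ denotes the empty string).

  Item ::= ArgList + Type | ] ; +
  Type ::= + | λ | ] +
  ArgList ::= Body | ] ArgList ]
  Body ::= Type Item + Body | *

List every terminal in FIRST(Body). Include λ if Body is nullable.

{ *, +, ] }

From Body ::= Type Item + Body: Type nullable, take FIRST(Type) ∪ FIRST(Item) = { *, +, ] }.
Body ::= * contributes {*}.
Union: FIRST(Body) = { *, +, ] }.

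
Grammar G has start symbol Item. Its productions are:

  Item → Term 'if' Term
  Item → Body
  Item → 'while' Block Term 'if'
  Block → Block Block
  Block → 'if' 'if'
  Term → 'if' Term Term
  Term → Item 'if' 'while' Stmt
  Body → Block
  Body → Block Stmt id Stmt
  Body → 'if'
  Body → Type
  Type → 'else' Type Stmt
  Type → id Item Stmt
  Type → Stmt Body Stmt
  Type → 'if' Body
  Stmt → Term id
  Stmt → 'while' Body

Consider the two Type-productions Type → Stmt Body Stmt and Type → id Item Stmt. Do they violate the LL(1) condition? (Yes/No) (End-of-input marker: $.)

Yes

FIRST(Stmt Body Stmt) = { 'else', 'if', 'while', id } and FIRST(id Item Stmt) = { id }.
Both contain id, so the two alternatives are not disjoint — LL(1) conflict.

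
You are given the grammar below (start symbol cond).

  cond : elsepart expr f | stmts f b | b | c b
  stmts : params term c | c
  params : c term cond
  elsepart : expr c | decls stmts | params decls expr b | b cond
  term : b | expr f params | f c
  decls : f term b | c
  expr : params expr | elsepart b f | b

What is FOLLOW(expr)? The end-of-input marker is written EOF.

In cond : elsepart expr f: add FIRST(f) = { f }.
In elsepart : expr c: add FIRST(c) = { c }.
In elsepart : params decls expr b: add FIRST(b) = { b }.
In term : expr f params: add FIRST(f params) = { f }.
In expr : params expr: expr is at the end, add FOLLOW(expr) = { b, c, f }.
Union: FOLLOW(expr) = { b, c, f }.

{ b, c, f }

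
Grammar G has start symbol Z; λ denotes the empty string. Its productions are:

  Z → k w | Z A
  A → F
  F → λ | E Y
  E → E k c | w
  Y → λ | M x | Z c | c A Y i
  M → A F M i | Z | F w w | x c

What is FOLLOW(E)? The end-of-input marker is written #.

In F → E Y: add FIRST(Y)\{λ} = { c, k, w, x }.
  Since Y is nullable, also add FOLLOW(F) = { #, c, i, k, w, x }.
In E → E k c: add FIRST(k c) = { k }.
Union: FOLLOW(E) = { #, c, i, k, w, x }.

{ #, c, i, k, w, x }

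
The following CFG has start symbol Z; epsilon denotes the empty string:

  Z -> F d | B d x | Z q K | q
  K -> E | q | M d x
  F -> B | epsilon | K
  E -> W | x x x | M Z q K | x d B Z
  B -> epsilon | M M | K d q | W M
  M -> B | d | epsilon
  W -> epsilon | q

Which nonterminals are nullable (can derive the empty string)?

{ B, E, F, K, M, W }

Directly nullable (have an epsilon-production): F, B, M, W.
K -> E with every symbol nullable, so K is nullable.
E -> W with every symbol nullable, so E is nullable.
No other nonterminal has a production whose RHS symbols are all nullable.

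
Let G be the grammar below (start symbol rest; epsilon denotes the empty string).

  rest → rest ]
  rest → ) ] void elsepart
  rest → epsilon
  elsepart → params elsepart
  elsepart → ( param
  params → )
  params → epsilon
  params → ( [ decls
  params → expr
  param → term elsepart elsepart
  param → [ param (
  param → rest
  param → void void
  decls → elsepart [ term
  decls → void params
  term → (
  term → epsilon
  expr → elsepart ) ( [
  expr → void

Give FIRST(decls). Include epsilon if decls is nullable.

From decls → elsepart [ term: add FIRST(elsepart) = { (, ), void }.
decls → void params contributes {void}.
Union: FIRST(decls) = { (, ), void }.

{ (, ), void }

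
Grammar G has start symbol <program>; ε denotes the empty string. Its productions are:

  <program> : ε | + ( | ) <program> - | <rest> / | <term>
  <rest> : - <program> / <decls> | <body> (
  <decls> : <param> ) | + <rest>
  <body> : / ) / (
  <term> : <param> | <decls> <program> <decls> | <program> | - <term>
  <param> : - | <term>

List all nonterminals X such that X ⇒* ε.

Directly nullable (have an ε-production): <program>.
<param> : <term> with every symbol nullable, so <param> is nullable.
<term> : <param> with every symbol nullable, so <term> is nullable.
No other nonterminal has a production whose RHS symbols are all nullable.

{ <param>, <program>, <term> }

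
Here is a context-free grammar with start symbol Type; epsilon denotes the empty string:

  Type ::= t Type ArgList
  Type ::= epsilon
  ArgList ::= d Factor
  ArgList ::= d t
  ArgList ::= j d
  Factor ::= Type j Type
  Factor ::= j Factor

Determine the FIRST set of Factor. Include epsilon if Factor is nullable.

From Factor ::= Type j Type: Type nullable, take FIRST(Type) ∪ {j} = { j, t }.
Factor ::= j Factor contributes {j}.
Union: FIRST(Factor) = { j, t }.

{ j, t }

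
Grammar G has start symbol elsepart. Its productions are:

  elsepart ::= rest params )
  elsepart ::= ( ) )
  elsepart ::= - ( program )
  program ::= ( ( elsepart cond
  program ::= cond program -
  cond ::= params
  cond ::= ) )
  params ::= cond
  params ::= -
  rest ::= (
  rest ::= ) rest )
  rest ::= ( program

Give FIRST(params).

From params ::= cond: add FIRST(cond) = { ), - }.
params ::= - contributes {-}.
Union: FIRST(params) = { ), - }.

{ ), - }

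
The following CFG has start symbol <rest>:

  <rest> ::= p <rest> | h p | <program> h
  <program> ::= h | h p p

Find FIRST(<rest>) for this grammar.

<rest> ::= p <rest> contributes {p}.
<rest> ::= h p contributes {h}.
From <rest> ::= <program> h: add FIRST(<program>) = { h }.
Union: FIRST(<rest>) = { h, p }.

{ h, p }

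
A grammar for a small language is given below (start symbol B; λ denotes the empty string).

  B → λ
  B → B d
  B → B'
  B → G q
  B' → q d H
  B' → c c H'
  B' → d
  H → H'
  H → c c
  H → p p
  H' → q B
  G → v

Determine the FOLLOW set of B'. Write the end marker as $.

In B → B': B' is at the end, add FOLLOW(B) = { $, d }.
Union: FOLLOW(B') = { $, d }.

{ $, d }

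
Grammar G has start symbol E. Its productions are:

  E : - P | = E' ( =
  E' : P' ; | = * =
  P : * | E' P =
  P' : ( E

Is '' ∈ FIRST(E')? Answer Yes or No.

No nonterminal in this grammar is nullable.
No production of E' has an RHS whose symbols are all nullable, so E' is not nullable.

No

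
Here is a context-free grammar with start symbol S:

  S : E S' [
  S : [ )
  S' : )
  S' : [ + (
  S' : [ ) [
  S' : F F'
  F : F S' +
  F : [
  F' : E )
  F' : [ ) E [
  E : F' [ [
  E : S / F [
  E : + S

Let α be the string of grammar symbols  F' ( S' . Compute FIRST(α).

Add FIRST(F') = { +, [ }; F' is not nullable, stop.

{ +, [ }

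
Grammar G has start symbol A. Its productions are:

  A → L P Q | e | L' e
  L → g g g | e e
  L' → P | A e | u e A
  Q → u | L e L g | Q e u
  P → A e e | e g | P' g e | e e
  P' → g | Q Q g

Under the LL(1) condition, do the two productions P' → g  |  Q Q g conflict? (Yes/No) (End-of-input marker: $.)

FIRST(g) = { g } and FIRST(Q Q g) = { e, g, u }.
Both contain g, so the two alternatives are not disjoint — LL(1) conflict.

Yes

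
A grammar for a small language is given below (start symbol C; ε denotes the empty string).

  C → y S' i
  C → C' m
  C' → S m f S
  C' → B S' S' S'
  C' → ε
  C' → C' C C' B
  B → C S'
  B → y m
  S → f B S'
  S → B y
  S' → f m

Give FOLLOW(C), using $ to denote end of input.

C is the start symbol, so $ ∈ FOLLOW(C).
In C' → C' C C' B: add FIRST(C' B) = { f, m, y }.
In B → C S': add FIRST(S') = { f }.
Union: FOLLOW(C) = { $, f, m, y }.

{ $, f, m, y }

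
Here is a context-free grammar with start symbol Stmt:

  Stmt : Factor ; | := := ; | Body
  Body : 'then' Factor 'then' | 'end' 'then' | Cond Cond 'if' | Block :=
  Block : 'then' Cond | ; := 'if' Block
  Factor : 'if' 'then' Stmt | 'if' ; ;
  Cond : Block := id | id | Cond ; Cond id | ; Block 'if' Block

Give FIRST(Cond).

From Cond : Block := id: add FIRST(Block) = { 'then', ; }.
Cond : id contributes {id}.
From Cond : Cond ; Cond id: add FIRST(Cond) = { 'then', ;, id }.
Cond : ; Block 'if' Block contributes {;}.
Union: FIRST(Cond) = { 'then', ;, id }.

{ 'then', ;, id }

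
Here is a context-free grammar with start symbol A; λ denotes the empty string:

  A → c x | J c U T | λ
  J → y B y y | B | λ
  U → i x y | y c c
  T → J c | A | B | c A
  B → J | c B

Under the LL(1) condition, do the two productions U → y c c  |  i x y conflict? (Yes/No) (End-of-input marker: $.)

FIRST(y c c) = { y } and FIRST(i x y) = { i }.
The FIRST sets are disjoint and neither alternative is nullable — no conflict.

No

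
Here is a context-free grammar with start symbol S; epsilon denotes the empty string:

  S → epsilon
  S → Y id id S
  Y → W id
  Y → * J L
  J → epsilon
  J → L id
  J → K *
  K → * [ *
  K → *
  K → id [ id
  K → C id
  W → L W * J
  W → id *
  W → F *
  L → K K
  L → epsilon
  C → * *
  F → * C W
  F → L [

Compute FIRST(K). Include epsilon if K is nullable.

{ *, id }

K → * [ * contributes {*}.
K → * contributes {*}.
K → id [ id contributes {id}.
From K → C id: add FIRST(C) = { * }.
Union: FIRST(K) = { *, id }.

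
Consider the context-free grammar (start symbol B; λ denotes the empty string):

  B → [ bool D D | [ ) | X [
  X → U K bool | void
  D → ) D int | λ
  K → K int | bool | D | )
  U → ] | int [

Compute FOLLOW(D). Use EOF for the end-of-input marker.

In B → [ bool D D: add FIRST(D)\{λ} = { ) }.
  Since D is nullable, also add FOLLOW(B) = { EOF }.
In B → [ bool D D: D is at the end, add FOLLOW(B) = { EOF }.
In D → ) D int: add FIRST(int) = { int }.
In K → D: D is at the end, add FOLLOW(K) = { bool, int }.
Union: FOLLOW(D) = { EOF, ), bool, int }.

{ EOF, ), bool, int }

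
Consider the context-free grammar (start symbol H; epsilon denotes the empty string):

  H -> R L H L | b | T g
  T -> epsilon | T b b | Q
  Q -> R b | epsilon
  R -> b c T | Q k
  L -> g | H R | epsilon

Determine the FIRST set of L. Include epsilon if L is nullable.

L -> g contributes {g}.
From L -> H R: add FIRST(H) = { b, g, k }.
L -> epsilon contributes epsilon.
Union: FIRST(L) = { b, g, k, epsilon }.

{ b, g, k, epsilon }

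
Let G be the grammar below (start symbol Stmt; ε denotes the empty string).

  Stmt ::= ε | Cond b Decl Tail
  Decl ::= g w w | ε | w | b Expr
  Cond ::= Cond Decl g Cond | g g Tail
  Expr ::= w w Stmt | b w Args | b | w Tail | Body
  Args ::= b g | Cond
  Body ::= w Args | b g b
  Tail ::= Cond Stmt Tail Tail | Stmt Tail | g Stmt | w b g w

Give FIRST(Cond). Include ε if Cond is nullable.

From Cond ::= Cond Decl g Cond: add FIRST(Cond) = { g }.
Cond ::= g g Tail contributes {g}.
Union: FIRST(Cond) = { g }.

{ g }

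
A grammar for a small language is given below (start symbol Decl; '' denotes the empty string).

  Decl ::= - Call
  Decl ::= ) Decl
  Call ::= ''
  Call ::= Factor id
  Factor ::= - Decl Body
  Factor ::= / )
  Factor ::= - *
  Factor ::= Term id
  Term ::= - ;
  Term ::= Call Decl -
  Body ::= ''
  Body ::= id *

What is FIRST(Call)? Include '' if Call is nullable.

{ ), -, /, '' }

Call ::= '' contributes ''.
From Call ::= Factor id: add FIRST(Factor) = { ), -, / }.
Union: FIRST(Call) = { ), -, /, '' }.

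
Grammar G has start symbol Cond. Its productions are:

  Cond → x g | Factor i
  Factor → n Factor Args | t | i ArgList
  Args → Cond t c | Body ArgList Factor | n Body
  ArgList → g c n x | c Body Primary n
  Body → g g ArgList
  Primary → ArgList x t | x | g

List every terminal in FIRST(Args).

From Args → Cond t c: add FIRST(Cond) = { i, n, t, x }.
From Args → Body ArgList Factor: add FIRST(Body) = { g }.
Args → n Body contributes {n}.
Union: FIRST(Args) = { g, i, n, t, x }.

{ g, i, n, t, x }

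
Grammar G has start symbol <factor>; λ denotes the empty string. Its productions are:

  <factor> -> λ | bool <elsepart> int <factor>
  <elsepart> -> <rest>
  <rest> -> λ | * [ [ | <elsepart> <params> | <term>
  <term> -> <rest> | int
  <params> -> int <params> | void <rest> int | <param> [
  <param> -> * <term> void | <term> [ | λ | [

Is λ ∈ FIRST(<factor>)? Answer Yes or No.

<factor> has an λ-production, so <factor> ⇒ λ.

Yes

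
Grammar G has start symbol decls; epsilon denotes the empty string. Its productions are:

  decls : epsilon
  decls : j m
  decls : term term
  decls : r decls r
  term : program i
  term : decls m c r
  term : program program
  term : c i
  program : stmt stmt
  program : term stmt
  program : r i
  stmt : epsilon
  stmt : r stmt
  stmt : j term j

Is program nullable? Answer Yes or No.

Yes

program : stmt stmt and each of stmt, stmt is nullable, so program ⇒* epsilon.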